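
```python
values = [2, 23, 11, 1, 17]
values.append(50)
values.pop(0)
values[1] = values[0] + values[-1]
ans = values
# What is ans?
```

Trace:
`values = [2, 23, 11, 1, 17]` → values = [2, 23, 11, 1, 17]
`values.append(50)` → values = [2, 23, 11, 1, 17, 50]
`values.pop(0)` → values = [23, 11, 1, 17, 50]
`values[1] = values[0] + values[-1]` → values = [23, 73, 1, 17, 50]
`ans = values` → ans = [23, 73, 1, 17, 50]
So ans = [23, 73, 1, 17, 50]

Answer: [23, 73, 1, 17, 50]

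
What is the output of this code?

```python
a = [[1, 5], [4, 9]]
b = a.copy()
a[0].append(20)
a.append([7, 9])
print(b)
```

Key concept: shallow copy with nested lists.
Step by step:
`a = [[1, 5], [4, 9]]` → a = [[1, 5], [4, 9]]
`b = a.copy()` → b = [[1, 5], [4, 9]]
`a[0].append(20)` → a = [[1, 5, 20], [4, 9]]; b = [[1, 5, 20], [4, 9]]
`a.append([7, 9])` → a = [[1, 5, 20], [4, 9], [7, 9]]
`print(b)` → prints [[1, 5, 20], [4, 9]]

Answer: [[1, 5, 20], [4, 9]]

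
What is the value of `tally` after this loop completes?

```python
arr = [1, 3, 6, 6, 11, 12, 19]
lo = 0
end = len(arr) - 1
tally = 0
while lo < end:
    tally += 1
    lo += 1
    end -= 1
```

Iterations until pointers meet (list length 7)
`tally` takes the values: 0 → 1 → 2 → 3

Answer: 3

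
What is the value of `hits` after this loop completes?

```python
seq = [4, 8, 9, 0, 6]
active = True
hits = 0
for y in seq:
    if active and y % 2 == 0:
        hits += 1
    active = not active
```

Count even values at even positions
`hits` takes the values: 0 → 1 → 2

Answer: 2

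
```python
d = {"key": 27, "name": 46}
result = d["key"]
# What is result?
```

Trace:
`d = {"key": 27, "name": 46}` → d = {'key': 27, 'name': 46}
`result = d["key"]` → result = 27
So result = 27

Answer: 27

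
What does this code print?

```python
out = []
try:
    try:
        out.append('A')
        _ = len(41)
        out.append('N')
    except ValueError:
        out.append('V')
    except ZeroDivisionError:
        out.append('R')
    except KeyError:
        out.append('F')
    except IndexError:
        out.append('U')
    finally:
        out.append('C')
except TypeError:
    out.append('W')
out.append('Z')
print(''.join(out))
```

Execution trace: 'A' (try body) → 'C' (finally) → 'W' (outer except TypeError) → 'Z' (after the try/except). Output: ACWZ

Answer: ACWZ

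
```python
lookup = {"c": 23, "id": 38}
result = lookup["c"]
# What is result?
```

Trace:
`lookup = {"c": 23, "id": 38}` → lookup = {'c': 23, 'id': 38}
`result = lookup["c"]` → result = 23
So result = 23

Answer: 23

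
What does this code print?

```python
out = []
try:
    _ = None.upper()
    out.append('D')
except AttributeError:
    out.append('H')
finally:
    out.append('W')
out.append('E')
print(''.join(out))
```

Execution trace: 'H' (except AttributeError) → 'W' (finally) → 'E' (after the try/except). Output: HWE

Answer: HWE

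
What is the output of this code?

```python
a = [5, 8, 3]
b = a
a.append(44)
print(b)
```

Key concept: basic list aliasing.
Step by step:
`a = [5, 8, 3]` → a = [5, 8, 3]
`b = a` → b = [5, 8, 3] (same object as a)
`a.append(44)` → a = [5, 8, 3, 44] (same object as b); b = [5, 8, 3, 44] (same object as a)
`print(b)` → prints [5, 8, 3, 44]

Answer: [5, 8, 3, 44]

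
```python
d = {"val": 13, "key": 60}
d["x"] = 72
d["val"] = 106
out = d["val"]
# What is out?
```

Trace:
`d = {"val": 13, "key": 60}` → d = {'val': 13, 'key': 60}
`d["x"] = 72` → d = {'val': 13, 'key': 60, 'x': 72}
`d["val"] = 106` → d = {'val': 106, 'key': 60, 'x': 72}
`out = d["val"]` → out = 106
So out = 106

Answer: 106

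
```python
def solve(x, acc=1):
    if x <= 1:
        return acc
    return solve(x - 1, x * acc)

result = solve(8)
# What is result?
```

Accumulator trace (n, acc): (8, 1) -> (7, 8) -> (6, 56) -> (5, 336) -> (4, 1680) -> (3, 6720) -> (2, 20160) -> (1, 40320) -> return 40320

Answer: 40320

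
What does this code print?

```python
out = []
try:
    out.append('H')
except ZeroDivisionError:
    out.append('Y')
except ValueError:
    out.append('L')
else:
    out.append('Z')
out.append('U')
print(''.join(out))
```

Execution trace: 'H' (try body, no exception) → 'Z' (else) → 'U' (after the try/except). Output: HZU

Answer: HZU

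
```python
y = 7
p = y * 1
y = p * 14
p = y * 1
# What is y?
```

Trace:
`y = 7` → y = 7
`p = y * 1` → p = 7
`y = p * 14` → y = 98
`p = y * 1` → p = 98
So y = 98

Answer: 98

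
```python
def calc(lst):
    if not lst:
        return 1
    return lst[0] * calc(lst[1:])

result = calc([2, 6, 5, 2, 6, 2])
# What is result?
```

Product over [2, 6, 5, 2, 6, 2] = 2 * 6 * 5 * 2 * 6 * 2 = 1440

Answer: 1440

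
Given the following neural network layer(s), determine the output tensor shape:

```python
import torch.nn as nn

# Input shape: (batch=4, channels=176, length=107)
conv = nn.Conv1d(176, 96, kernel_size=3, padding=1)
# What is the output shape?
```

Input: (4, 176, 107) -> Output: (4, 96, 107)

Answer: (4, 96, 107)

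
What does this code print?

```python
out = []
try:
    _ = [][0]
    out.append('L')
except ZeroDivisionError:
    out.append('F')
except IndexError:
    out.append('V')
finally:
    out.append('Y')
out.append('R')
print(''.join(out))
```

Execution trace: 'V' (except IndexError) → 'Y' (finally) → 'R' (after the try/except). Output: VYR

Answer: VYR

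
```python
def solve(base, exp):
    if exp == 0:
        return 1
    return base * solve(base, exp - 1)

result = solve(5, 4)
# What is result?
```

solve(5, 4) = 5 * 5 * 5 * 5 = 625

Answer: 625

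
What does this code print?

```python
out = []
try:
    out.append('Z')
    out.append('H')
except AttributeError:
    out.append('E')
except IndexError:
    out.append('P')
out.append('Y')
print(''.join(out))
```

Execution trace: 'Z' (try body) → 'H' (try body, no exception) → 'Y' (after the try/except). Output: ZHY

Answer: ZHY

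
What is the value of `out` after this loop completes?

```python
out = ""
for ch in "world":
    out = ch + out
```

Reverse 'world'
`out` takes the values: "" → "w" → "ow" → "row" → "lrow" → "dlrow"

Answer: "dlrow"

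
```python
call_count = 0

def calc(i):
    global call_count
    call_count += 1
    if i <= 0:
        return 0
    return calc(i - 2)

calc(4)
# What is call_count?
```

Linear recursion stepping by 2: 3 calls from i=4 down to ≤0.

Answer: 3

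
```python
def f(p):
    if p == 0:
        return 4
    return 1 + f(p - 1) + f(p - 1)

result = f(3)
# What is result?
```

f(p) = 1 + 2·f(p-1), f(0)=4. Closed form: (4+1)·2^3 - 1 = 39.

Answer: 39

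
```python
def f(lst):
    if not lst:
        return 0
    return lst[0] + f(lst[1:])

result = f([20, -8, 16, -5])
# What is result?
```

20 + (-8) + 16 + (-5) + 0 = 23

Answer: 23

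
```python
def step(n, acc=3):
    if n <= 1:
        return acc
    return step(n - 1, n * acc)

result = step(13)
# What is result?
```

Accumulator trace (n, acc): (13, 3) -> (12, 39) -> (11, 468) -> (10, 5148) -> (9, 51480) -> (8, 463320) -> (7, 3706560) -> (6, 25945920) -> (5, 155675520) -> (4, 778377600) -> (3, 3113510400) -> (2, 9340531200) -> (1, 18681062400) -> return 18681062400

Answer: 18681062400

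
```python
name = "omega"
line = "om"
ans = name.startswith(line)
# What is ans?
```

Trace:
`name = "omega"` → name = 'omega'
`line = "om"` → line = 'om'
`ans = name.startswith(line)` → ans = True
So ans = True

Answer: True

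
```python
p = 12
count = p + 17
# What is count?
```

Trace:
`p = 12` → p = 12
`count = p + 17` → count = 29
So count = 29

Answer: 29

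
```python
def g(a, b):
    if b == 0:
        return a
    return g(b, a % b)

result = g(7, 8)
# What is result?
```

g(7, 8) -> g(8, 7) -> g(7, 1) -> g(1, 0) -> 1

Answer: 1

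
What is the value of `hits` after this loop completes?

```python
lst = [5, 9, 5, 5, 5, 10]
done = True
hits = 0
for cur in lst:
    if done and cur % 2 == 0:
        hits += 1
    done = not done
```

Count even values at even positions
`hits` takes the values: 0

Answer: 0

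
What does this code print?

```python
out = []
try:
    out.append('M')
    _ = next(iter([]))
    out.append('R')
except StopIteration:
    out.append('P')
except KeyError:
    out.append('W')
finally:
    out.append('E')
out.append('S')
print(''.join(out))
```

Execution trace: 'M' (try body) → 'P' (except StopIteration) → 'E' (finally) → 'S' (after the try/except). Output: MPES

Answer: MPES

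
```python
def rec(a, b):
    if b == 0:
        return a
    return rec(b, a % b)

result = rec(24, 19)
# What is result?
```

rec(24, 19) -> rec(19, 5) -> rec(5, 4) -> rec(4, 1) -> rec(1, 0) -> 1

Answer: 1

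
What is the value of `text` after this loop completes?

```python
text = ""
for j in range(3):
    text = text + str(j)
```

Concatenate digits 0 to 2
`text` takes the values: "" → "0" → "01" → "012"

Answer: "012"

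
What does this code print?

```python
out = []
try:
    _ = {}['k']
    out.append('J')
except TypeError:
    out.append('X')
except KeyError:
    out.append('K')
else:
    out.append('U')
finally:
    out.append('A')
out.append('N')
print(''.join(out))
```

Execution trace: 'K' (except KeyError) → 'A' (finally) → 'N' (after the try/except). Output: KAN

Answer: KAN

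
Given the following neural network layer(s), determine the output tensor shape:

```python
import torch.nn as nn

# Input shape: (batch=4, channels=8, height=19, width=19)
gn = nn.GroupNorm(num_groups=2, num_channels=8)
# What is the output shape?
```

Input: (4, 8, 19, 19) -> Output: (4, 8, 19, 19)

Answer: (4, 8, 19, 19)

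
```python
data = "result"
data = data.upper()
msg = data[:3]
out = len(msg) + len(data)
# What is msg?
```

Trace:
`data = "result"` → data = 'result'
`data = data.upper()` → data = 'RESULT'
`msg = data[:3]` → msg = 'RES'
`out = len(msg) + len(data)` → out = 9
So msg = 'RES'

Answer: 'RES'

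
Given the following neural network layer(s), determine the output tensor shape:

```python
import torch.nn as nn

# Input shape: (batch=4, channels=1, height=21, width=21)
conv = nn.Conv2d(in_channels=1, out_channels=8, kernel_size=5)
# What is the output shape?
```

Input: (4, 1, 21, 21) -> Output: (4, 8, 17, 17)

Answer: (4, 8, 17, 17)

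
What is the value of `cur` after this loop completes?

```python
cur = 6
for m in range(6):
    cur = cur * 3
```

Multiply by 3, 6 times: 6 * 3^6 = 4374
`cur` takes the values: 6 → 18 → 54 → 162 → 486 → 1458 → 4374

Answer: 4374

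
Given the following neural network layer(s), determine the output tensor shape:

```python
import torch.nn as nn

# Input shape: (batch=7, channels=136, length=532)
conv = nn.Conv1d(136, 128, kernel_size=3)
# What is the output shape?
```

Input: (7, 136, 532) -> Output: (7, 128, 530)

Answer: (7, 128, 530)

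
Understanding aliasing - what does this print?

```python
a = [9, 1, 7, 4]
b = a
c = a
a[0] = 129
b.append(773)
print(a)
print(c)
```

Key concept: multiple aliases.
Step by step:
`a = [9, 1, 7, 4]` → a = [9, 1, 7, 4]
`b = a` → b = [9, 1, 7, 4] (same object as a)
`c = a` → c = [9, 1, 7, 4] (same object as a, b)
`a[0] = 129` → a = [129, 1, 7, 4] (same object as b, c); b = [129, 1, 7, 4] (same object as a, c); c = [129, 1, 7, 4] (same object as a, b)
`b.append(773)` → a = [129, 1, 7, 4, 773] (same object as b, c); b = [129, 1, 7, 4, 773] (same object as a, c); c = [129, 1, 7, 4, 773] (same object as a, b)
`print(a)` → prints [129, 1, 7, 4, 773]
`print(c)` → prints [129, 1, 7, 4, 773]

Answer:
[129, 1, 7, 4, 773]
[129, 1, 7, 4, 773]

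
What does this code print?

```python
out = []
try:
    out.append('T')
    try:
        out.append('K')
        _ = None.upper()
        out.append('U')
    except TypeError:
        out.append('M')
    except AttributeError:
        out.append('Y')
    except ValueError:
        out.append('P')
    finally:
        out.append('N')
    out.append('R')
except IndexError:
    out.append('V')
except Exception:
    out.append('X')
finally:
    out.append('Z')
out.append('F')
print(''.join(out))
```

Execution trace: 'T' (try body) → 'K' (inner try body) → 'Y' (inner except AttributeError) → 'N' (inner finally) → 'R' (try body, no exception) → 'Z' (finally) → 'F' (after the try/except). Output: TKYNRZF

Answer: TKYNRZF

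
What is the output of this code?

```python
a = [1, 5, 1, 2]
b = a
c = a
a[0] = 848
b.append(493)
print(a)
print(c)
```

Key concept: multiple aliases.
Step by step:
`a = [1, 5, 1, 2]` → a = [1, 5, 1, 2]
`b = a` → b = [1, 5, 1, 2] (same object as a)
`c = a` → c = [1, 5, 1, 2] (same object as a, b)
`a[0] = 848` → a = [848, 5, 1, 2] (same object as b, c); b = [848, 5, 1, 2] (same object as a, c); c = [848, 5, 1, 2] (same object as a, b)
`b.append(493)` → a = [848, 5, 1, 2, 493] (same object as b, c); b = [848, 5, 1, 2, 493] (same object as a, c); c = [848, 5, 1, 2, 493] (same object as a, b)
`print(a)` → prints [848, 5, 1, 2, 493]
`print(c)` → prints [848, 5, 1, 2, 493]

Answer:
[848, 5, 1, 2, 493]
[848, 5, 1, 2, 493]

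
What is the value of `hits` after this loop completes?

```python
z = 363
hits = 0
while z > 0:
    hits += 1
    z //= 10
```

Count digits by repeated division by 10
`hits` takes the values: 0 → 1 → 2 → 3

Answer: 3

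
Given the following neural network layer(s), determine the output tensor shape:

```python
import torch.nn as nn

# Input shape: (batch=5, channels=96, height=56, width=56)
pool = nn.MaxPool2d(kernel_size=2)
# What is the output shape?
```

Input: (5, 96, 56, 56) -> Output: (5, 96, 28, 28)

Answer: (5, 96, 28, 28)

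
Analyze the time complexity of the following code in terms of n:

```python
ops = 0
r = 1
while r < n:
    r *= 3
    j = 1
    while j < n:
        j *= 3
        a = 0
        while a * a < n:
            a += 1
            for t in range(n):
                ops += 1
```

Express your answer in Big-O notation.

Each loop level contributes: log n × log n × √n × n. Multiplying the contributions gives O(n√n log² n).

Answer: O(n√n log² n)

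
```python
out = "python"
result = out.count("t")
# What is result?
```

Trace:
`out = "python"` → out = 'python'
`result = out.count("t")` → result = 1
So result = 1

Answer: 1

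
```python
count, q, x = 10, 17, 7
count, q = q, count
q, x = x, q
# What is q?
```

Trace:
`count, q, x = 10, 17, 7` → count = 10; q = 17; x = 7
`count, q = q, count` → count = 17; q = 10
`q, x = x, q` → q = 7; x = 10
So q = 7

Answer: 7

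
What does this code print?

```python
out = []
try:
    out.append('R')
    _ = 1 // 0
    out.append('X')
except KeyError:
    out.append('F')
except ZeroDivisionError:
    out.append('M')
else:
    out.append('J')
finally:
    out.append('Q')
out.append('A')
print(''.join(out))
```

Execution trace: 'R' (try body) → 'M' (except ZeroDivisionError) → 'Q' (finally) → 'A' (after the try/except). Output: RMQA

Answer: RMQA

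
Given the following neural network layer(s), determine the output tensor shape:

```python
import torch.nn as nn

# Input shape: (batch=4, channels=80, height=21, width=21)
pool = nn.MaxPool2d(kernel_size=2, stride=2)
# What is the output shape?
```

Input: (4, 80, 21, 21) -> Output: (4, 80, 10, 10)

Answer: (4, 80, 10, 10)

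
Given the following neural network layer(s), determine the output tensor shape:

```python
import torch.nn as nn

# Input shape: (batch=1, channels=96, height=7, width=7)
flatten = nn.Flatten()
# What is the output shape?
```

Input: (1, 96, 7, 7) -> Output: (1, 4704)

Answer: (1, 4704)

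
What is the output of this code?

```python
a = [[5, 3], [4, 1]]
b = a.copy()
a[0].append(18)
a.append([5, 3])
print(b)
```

Key concept: shallow copy with nested lists.
Step by step:
`a = [[5, 3], [4, 1]]` → a = [[5, 3], [4, 1]]
`b = a.copy()` → b = [[5, 3], [4, 1]]
`a[0].append(18)` → a = [[5, 3, 18], [4, 1]]; b = [[5, 3, 18], [4, 1]]
`a.append([5, 3])` → a = [[5, 3, 18], [4, 1], [5, 3]]
`print(b)` → prints [[5, 3, 18], [4, 1]]

Answer: [[5, 3, 18], [4, 1]]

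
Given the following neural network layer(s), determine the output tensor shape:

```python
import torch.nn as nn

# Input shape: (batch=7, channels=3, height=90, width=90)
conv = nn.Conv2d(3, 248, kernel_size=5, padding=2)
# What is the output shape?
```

Input: (7, 3, 90, 90) -> Output: (7, 248, 90, 90)

Answer: (7, 248, 90, 90)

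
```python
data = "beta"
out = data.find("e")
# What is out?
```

Trace:
`data = "beta"` → data = 'beta'
`out = data.find("e")` → out = 1
So out = 1

Answer: 1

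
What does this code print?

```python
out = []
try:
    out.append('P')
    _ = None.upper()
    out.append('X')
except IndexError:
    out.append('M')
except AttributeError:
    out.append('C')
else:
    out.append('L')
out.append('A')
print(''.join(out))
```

Execution trace: 'P' (try body) → 'C' (except AttributeError) → 'A' (after the try/except). Output: PCA

Answer: PCA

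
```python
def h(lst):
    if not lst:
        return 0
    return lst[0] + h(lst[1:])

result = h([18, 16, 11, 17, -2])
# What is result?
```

18 + 16 + 11 + 17 + (-2) + 0 = 60

Answer: 60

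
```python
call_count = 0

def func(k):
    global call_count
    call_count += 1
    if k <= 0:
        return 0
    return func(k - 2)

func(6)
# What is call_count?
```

Linear recursion stepping by 2: 4 calls from k=6 down to ≤0.

Answer: 4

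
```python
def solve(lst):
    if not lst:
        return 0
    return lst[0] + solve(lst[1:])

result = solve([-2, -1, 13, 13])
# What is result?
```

(-2) + (-1) + 13 + 13 + 0 = 23

Answer: 23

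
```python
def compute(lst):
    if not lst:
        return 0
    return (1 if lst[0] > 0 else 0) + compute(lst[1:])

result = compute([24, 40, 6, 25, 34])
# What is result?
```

Count of positive elements in [24, 40, 6, 25, 34] = 5

Answer: 5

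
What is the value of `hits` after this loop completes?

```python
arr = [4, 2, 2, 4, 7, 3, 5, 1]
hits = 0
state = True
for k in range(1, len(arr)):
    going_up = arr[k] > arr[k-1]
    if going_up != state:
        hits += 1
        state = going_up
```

Count direction changes in [4, 2, 2, 4, 7, 3, 5, 1]
`hits` takes the values: 0 → 1 → 2 → 3 → 4 → 5

Answer: 5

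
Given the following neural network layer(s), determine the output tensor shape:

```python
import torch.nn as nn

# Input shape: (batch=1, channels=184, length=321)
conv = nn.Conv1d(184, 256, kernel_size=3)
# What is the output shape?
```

Input: (1, 184, 321) -> Output: (1, 256, 319)

Answer: (1, 256, 319)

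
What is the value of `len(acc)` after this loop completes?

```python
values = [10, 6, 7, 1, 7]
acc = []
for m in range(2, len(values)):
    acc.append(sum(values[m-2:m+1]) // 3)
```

Number of 3-element averages
`acc` takes the values: [] → [7] → [7, 4] → [7, 4, 5]
So `len(acc)` = 3

Answer: 3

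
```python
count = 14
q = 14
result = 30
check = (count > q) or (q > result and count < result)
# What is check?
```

Trace:
`count = 14` → count = 14
`q = 14` → q = 14
`result = 30` → result = 30
`check = (count > q) or (q > result and count < result)` → check = False
So check = False

Answer: False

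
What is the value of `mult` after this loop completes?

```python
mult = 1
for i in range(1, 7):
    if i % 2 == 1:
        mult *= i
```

Product of odd numbers 1 to 6
`mult` takes the values: 1 → 3 → 15

Answer: 15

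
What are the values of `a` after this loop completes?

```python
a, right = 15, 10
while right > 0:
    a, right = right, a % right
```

GCD of 15 and 10
`a` takes the values: 15 → 10 → 5

Answer: 5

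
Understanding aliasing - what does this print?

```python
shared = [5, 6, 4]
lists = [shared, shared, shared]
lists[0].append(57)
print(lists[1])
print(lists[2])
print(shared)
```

Key concept: list of same reference.
Step by step:
`shared = [5, 6, 4]` → shared = [5, 6, 4]
`lists = [shared, shared, shared]` → lists = [[5, 6, 4], [5, 6, 4], [5, 6, 4]]
`lists[0].append(57)` → shared = [5, 6, 4, 57]; lists = [[5, 6, 4, 57], [5, 6, 4, 57], [5, 6, 4, 57]]
`print(lists[1])` → prints [5, 6, 4, 57]
`print(lists[2])` → prints [5, 6, 4, 57]
`print(shared)` → prints [5, 6, 4, 57]

Answer:
[5, 6, 4, 57]
[5, 6, 4, 57]
[5, 6, 4, 57]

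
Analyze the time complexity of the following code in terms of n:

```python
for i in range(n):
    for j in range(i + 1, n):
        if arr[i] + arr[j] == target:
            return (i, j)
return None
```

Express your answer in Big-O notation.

This is Two sum brute force. Time complexity: O(n²).

Answer: O(n²)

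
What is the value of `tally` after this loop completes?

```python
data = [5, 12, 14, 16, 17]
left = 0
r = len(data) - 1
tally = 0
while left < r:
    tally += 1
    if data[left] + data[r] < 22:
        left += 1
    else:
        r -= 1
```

Steps to find pair summing to 22
`tally` takes the values: 0 → 1 → 2 → 3 → 4

Answer: 4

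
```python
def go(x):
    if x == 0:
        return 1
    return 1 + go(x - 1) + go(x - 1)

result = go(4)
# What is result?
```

go(x) = 1 + 2·go(x-1), go(0)=1. Closed form: (1+1)·2^4 - 1 = 31.

Answer: 31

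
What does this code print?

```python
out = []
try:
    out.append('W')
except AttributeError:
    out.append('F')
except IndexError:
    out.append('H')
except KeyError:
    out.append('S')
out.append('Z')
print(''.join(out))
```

Execution trace: 'W' (try body, no exception) → 'Z' (after the try/except). Output: WZ

Answer: WZ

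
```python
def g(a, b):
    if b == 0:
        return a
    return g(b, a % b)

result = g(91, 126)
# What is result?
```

g(91, 126) -> g(126, 91) -> g(91, 35) -> g(35, 21) -> g(21, 14) -> g(14, 7) -> g(7, 0) -> 7

Answer: 7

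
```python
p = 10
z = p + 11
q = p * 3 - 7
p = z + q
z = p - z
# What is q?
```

Trace:
`p = 10` → p = 10
`z = p + 11` → z = 21
`q = p * 3 - 7` → q = 23
`p = z + q` → p = 44
`z = p - z` → z = 23
So q = 23

Answer: 23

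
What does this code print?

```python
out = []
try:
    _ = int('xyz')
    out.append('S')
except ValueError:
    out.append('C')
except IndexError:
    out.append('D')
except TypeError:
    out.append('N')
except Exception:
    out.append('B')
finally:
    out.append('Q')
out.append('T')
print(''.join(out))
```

Execution trace: 'C' (except ValueError) → 'Q' (finally) → 'T' (after the try/except). Output: CQT

Answer: CQT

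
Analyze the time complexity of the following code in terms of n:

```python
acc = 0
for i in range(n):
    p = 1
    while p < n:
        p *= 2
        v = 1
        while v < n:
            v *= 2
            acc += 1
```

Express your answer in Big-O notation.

Each loop level contributes: n × log n × log n. Multiplying the contributions gives O(n log² n).

Answer: O(n log² n)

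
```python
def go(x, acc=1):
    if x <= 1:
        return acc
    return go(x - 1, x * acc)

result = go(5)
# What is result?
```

Accumulator trace (n, acc): (5, 1) -> (4, 5) -> (3, 20) -> (2, 60) -> (1, 120) -> return 120

Answer: 120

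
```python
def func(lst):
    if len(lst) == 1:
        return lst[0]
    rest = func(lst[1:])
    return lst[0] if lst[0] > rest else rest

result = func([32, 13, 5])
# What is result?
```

Recursive max over [32, 13, 5] = 32

Answer: 32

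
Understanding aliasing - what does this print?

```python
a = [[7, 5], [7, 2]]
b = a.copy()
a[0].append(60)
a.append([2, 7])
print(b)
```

Key concept: shallow copy with nested lists.
Step by step:
`a = [[7, 5], [7, 2]]` → a = [[7, 5], [7, 2]]
`b = a.copy()` → b = [[7, 5], [7, 2]]
`a[0].append(60)` → a = [[7, 5, 60], [7, 2]]; b = [[7, 5, 60], [7, 2]]
`a.append([2, 7])` → a = [[7, 5, 60], [7, 2], [2, 7]]
`print(b)` → prints [[7, 5, 60], [7, 2]]

Answer: [[7, 5, 60], [7, 2]]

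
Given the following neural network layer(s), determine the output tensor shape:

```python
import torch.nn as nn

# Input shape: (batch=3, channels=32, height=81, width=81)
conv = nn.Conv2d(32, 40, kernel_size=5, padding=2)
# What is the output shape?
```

Input: (3, 32, 81, 81) -> Output: (3, 40, 81, 81)

Answer: (3, 40, 81, 81)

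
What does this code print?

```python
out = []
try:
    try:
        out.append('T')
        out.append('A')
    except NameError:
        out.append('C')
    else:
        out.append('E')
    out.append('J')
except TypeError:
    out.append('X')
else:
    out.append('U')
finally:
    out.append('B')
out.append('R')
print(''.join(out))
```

Execution trace: 'T' (inner try body) → 'A' (inner try body, no exception) → 'E' (inner else) → 'J' (try body, no exception) → 'U' (else) → 'B' (finally) → 'R' (after the try/except). Output: TAEJUBR

Answer: TAEJUBR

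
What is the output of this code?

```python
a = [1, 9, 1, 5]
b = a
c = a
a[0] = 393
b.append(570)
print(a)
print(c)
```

Key concept: multiple aliases.
Step by step:
`a = [1, 9, 1, 5]` → a = [1, 9, 1, 5]
`b = a` → b = [1, 9, 1, 5] (same object as a)
`c = a` → c = [1, 9, 1, 5] (same object as a, b)
`a[0] = 393` → a = [393, 9, 1, 5] (same object as b, c); b = [393, 9, 1, 5] (same object as a, c); c = [393, 9, 1, 5] (same object as a, b)
`b.append(570)` → a = [393, 9, 1, 5, 570] (same object as b, c); b = [393, 9, 1, 5, 570] (same object as a, c); c = [393, 9, 1, 5, 570] (same object as a, b)
`print(a)` → prints [393, 9, 1, 5, 570]
`print(c)` → prints [393, 9, 1, 5, 570]

Answer:
[393, 9, 1, 5, 570]
[393, 9, 1, 5, 570]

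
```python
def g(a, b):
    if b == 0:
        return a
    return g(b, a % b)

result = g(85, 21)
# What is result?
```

g(85, 21) -> g(21, 1) -> g(1, 0) -> 1

Answer: 1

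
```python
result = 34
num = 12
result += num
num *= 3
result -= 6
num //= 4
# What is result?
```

Trace:
`result = 34` → result = 34
`num = 12` → num = 12
`result += num` → result = 46
`num *= 3` → num = 36
`result -= 6` → result = 40
`num //= 4` → num = 9
So result = 40

Answer: 40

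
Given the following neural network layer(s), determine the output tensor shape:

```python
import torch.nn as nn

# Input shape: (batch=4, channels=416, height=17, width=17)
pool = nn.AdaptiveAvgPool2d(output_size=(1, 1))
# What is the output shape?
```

Input: (4, 416, 17, 17) -> Output: (4, 416, 1, 1)

Answer: (4, 416, 1, 1)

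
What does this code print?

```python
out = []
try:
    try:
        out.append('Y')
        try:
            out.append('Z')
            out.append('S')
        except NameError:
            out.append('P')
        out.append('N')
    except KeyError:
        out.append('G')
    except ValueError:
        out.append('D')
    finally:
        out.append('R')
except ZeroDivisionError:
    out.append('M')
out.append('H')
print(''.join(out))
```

Execution trace: 'Y' (try body) → 'Z' (inner try body) → 'S' (inner try body, no exception) → 'N' (try body, no exception) → 'R' (finally) → 'H' (after the try/except). Output: YZSNRH

Answer: YZSNRH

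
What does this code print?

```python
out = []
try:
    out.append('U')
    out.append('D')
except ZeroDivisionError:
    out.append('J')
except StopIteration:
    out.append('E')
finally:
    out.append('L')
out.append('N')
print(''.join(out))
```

Execution trace: 'U' (try body) → 'D' (try body, no exception) → 'L' (finally) → 'N' (after the try/except). Output: UDLN

Answer: UDLN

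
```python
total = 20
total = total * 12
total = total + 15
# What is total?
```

Trace:
`total = 20` → total = 20
`total = total * 12` → total = 240
`total = total + 15` → total = 255
So total = 255

Answer: 255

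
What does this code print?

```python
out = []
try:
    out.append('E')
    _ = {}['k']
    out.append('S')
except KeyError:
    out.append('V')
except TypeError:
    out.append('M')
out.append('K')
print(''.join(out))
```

Execution trace: 'E' (try body) → 'V' (except KeyError) → 'K' (after the try/except). Output: EVK

Answer: EVK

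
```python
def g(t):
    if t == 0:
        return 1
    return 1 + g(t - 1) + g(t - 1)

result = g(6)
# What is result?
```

g(t) = 1 + 2·g(t-1), g(0)=1. Closed form: (1+1)·2^6 - 1 = 127.

Answer: 127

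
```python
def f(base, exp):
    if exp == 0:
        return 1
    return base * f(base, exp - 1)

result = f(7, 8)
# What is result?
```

f(7, 8) = 7 * 7 * 7 * 7 * 7 * 7 * 7 * 7 = 5764801

Answer: 5764801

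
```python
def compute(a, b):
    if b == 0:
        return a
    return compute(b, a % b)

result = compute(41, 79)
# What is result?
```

compute(41, 79) -> compute(79, 41) -> compute(41, 38) -> compute(38, 3) -> compute(3, 2) -> compute(2, 1) -> compute(1, 0) -> 1

Answer: 1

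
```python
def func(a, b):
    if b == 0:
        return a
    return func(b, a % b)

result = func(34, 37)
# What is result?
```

func(34, 37) -> func(37, 34) -> func(34, 3) -> func(3, 1) -> func(1, 0) -> 1

Answer: 1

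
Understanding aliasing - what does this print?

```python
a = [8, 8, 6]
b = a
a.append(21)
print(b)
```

Key concept: basic list aliasing.
Step by step:
`a = [8, 8, 6]` → a = [8, 8, 6]
`b = a` → b = [8, 8, 6] (same object as a)
`a.append(21)` → a = [8, 8, 6, 21] (same object as b); b = [8, 8, 6, 21] (same object as a)
`print(b)` → prints [8, 8, 6, 21]

Answer: [8, 8, 6, 21]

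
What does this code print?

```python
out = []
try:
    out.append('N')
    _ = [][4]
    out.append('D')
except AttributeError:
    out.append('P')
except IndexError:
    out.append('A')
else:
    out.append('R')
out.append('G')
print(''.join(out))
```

Execution trace: 'N' (try body) → 'A' (except IndexError) → 'G' (after the try/except). Output: NAG

Answer: NAG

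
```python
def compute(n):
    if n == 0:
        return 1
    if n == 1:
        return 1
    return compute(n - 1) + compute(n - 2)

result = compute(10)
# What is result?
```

Build up from base cases: compute(0)=1, compute(1)=1, compute(2)=2, compute(3)=3, compute(4)=5, compute(5)=8, compute(6)=13, ..., compute(10)=89

Answer: 89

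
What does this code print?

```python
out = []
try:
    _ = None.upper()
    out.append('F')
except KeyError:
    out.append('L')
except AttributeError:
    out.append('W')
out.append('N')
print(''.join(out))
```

Execution trace: 'W' (except AttributeError) → 'N' (after the try/except). Output: WN

Answer: WN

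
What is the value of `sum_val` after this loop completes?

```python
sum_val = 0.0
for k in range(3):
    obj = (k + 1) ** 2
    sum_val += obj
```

Sum of squared losses 1² + 2² + ... + 3²
`sum_val` takes the values: 0.0 → 1.0 → 5.0 → 14.0

Answer: 14.0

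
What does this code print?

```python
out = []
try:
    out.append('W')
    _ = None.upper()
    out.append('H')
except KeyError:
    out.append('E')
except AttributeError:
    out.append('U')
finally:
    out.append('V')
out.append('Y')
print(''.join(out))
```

Execution trace: 'W' (try body) → 'U' (except AttributeError) → 'V' (finally) → 'Y' (after the try/except). Output: WUVY

Answer: WUVY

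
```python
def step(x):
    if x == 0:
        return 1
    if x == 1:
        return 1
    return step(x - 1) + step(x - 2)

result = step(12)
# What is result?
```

Build up from base cases: step(0)=1, step(1)=1, step(2)=2, step(3)=3, step(4)=5, step(5)=8, step(6)=13, ..., step(12)=233

Answer: 233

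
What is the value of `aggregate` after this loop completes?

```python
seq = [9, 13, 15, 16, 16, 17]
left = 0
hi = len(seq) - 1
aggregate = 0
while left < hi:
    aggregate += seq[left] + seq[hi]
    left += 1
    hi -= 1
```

Sum of pairs from ends
`aggregate` takes the values: 0 → 26 → 55 → 86

Answer: 86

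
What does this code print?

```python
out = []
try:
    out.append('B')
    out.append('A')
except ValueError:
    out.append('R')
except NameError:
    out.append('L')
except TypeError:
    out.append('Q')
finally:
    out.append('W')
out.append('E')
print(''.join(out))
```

Execution trace: 'B' (try body) → 'A' (try body, no exception) → 'W' (finally) → 'E' (after the try/except). Output: BAWE

Answer: BAWE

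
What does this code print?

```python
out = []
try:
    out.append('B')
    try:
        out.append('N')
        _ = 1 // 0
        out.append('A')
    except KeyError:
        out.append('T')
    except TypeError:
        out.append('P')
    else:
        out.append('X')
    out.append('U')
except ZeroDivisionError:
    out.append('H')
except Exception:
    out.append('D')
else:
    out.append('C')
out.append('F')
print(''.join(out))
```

Execution trace: 'B' (try body) → 'N' (inner try body) → 'H' (except ZeroDivisionError) → 'F' (after the try/except). Output: BNHF

Answer: BNHF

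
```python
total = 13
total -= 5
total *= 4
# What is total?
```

Trace:
`total = 13` → total = 13
`total -= 5` → total = 8
`total *= 4` → total = 32
So total = 32

Answer: 32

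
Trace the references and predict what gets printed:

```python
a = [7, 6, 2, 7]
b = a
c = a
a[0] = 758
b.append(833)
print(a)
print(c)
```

Key concept: multiple aliases.
Step by step:
`a = [7, 6, 2, 7]` → a = [7, 6, 2, 7]
`b = a` → b = [7, 6, 2, 7] (same object as a)
`c = a` → c = [7, 6, 2, 7] (same object as a, b)
`a[0] = 758` → a = [758, 6, 2, 7] (same object as b, c); b = [758, 6, 2, 7] (same object as a, c); c = [758, 6, 2, 7] (same object as a, b)
`b.append(833)` → a = [758, 6, 2, 7, 833] (same object as b, c); b = [758, 6, 2, 7, 833] (same object as a, c); c = [758, 6, 2, 7, 833] (same object as a, b)
`print(a)` → prints [758, 6, 2, 7, 833]
`print(c)` → prints [758, 6, 2, 7, 833]

Answer:
[758, 6, 2, 7, 833]
[758, 6, 2, 7, 833]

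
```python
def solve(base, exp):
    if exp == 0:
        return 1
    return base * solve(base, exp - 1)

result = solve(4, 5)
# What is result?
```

solve(4, 5) = 4 * 4 * 4 * 4 * 4 = 1024

Answer: 1024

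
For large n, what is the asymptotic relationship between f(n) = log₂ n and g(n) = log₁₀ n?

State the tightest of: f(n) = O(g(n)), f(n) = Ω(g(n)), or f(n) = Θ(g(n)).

log₂ n vs log₁₀ n: f(n) = Θ(g(n)) — they are asymptotically equivalent (log bases differ by a constant factor).

Answer: f(n) = Θ(g(n)) — they are asymptotically equivalent (log bases differ by a constant factor).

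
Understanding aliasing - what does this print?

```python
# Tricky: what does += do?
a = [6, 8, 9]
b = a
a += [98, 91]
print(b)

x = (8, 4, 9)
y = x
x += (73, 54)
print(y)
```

Key concept: += behavior differs for mutable vs immutable.
Step by step:
`a = [6, 8, 9]` → a = [6, 8, 9]
`b = a` → b = [6, 8, 9] (same object as a)
`a += [98, 91]` → a = [6, 8, 9, 98, 91] (same object as b); b = [6, 8, 9, 98, 91] (same object as a)
`print(b)` → prints [6, 8, 9, 98, 91]
`x = (8, 4, 9)` → x = (8, 4, 9)
`y = x` → y = (8, 4, 9)
`x += (73, 54)` → x = (8, 4, 9, 73, 54)
`print(y)` → prints (8, 4, 9)

Answer:
[6, 8, 9, 98, 91]
(8, 4, 9)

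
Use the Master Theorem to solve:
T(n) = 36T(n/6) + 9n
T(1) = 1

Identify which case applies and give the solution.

a=36, b=6, f(n)=9n. log_6(36) = 2. Since c=1 < 2, Case 1 applies: T(n) = Θ(n^log_b(a)) = O(n^2).

Answer: O(n^2) - Case 1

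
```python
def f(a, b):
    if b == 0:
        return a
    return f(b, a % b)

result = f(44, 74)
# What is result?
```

f(44, 74) -> f(74, 44) -> f(44, 30) -> f(30, 14) -> f(14, 2) -> f(2, 0) -> 2

Answer: 2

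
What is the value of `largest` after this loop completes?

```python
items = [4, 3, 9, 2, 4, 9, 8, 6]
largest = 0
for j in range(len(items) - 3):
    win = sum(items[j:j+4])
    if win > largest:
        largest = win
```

Max sum of 4-element window in [4, 3, 9, 2, 4, 9, 8, 6]
`largest` takes the values: 0 → 18 → 24 → 27

Answer: 27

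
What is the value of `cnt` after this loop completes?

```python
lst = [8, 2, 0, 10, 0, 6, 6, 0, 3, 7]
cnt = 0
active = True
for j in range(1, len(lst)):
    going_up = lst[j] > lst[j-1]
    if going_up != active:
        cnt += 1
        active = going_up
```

Count direction changes in [8, 2, 0, 10, 0, 6, 6, 0, 3, 7]
`cnt` takes the values: 0 → 1 → 2 → 3 → 4 → 5 → 6

Answer: 6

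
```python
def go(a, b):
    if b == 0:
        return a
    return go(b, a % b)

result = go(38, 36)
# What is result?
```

go(38, 36) -> go(36, 2) -> go(2, 0) -> 2

Answer: 2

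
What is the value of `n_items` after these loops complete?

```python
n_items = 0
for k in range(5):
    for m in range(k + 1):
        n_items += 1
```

Triangle: 1 + 2 + ... + 5
`n_items` takes the values: 0 → 1 → 2 → 3 → 4 → 5 → 6 → 7 → 8 → 9 → 10 → 11 → 12 → 13 → 14 → 15

Answer: 15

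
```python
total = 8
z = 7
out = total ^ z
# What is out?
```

Trace:
`total = 8` → total = 8
`z = 7` → z = 7
`out = total ^ z` → out = 15
So out = 15

Answer: 15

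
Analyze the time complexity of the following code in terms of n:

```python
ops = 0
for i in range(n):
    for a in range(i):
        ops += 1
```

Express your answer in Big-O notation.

Each loop level contributes: n × n. Multiplying the contributions gives O(n^2).

Answer: O(n^2)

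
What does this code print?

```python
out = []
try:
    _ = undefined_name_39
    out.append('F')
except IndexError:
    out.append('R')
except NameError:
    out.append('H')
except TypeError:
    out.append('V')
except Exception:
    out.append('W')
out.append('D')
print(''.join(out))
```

Execution trace: 'H' (except NameError) → 'D' (after the try/except). Output: HD

Answer: HD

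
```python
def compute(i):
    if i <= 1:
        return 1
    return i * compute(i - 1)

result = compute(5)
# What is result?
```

compute(5) = 5 * 4 * 3 * 2 * 1 = 120

Answer: 120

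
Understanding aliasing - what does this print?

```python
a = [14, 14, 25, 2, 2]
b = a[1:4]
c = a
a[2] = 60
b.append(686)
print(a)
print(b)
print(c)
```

Key concept: slice vs alias.
Step by step:
`a = [14, 14, 25, 2, 2]` → a = [14, 14, 25, 2, 2]
`b = a[1:4]` → b = [14, 25, 2]
`c = a` → c = [14, 14, 25, 2, 2] (same object as a)
`a[2] = 60` → a = [14, 14, 60, 2, 2] (same object as c); c = [14, 14, 60, 2, 2] (same object as a)
`b.append(686)` → b = [14, 25, 2, 686]
`print(a)` → prints [14, 14, 60, 2, 2]
`print(b)` → prints [14, 25, 2, 686]
`print(c)` → prints [14, 14, 60, 2, 2]

Answer:
[14, 14, 60, 2, 2]
[14, 25, 2, 686]
[14, 14, 60, 2, 2]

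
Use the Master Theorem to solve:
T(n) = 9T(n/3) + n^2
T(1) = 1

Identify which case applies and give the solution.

a=9, b=3, f(n)=n^2. log_3(9) = 2. Since c=2 = 2, Case 2 applies: T(n) = Θ(n^log_b(a) · log n) = O(n^2 log n).

Answer: O(n^2 log n) - Case 2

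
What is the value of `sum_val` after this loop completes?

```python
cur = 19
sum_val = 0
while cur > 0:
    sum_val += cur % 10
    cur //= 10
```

Sum digits of 19
`sum_val` takes the values: 0 → 9 → 10

Answer: 10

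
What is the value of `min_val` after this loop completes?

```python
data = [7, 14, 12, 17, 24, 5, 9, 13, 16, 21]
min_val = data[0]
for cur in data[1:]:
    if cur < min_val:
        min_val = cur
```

Minimum of [7, 14, 12, 17, 24, 5, 9, 13, 16, 21]
`min_val` takes the values: 7 → 5

Answer: 5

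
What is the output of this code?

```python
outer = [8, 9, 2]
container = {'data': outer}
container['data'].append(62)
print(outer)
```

Key concept: dict holds reference to list.
Step by step:
`outer = [8, 9, 2]` → outer = [8, 9, 2]
`container = {'data': outer}` → container = {'data': [8, 9, 2]}
`container['data'].append(62)` → outer = [8, 9, 2, 62]; container = {'data': [8, 9, 2, 62]}
`print(outer)` → prints [8, 9, 2, 62]

Answer: [8, 9, 2, 62]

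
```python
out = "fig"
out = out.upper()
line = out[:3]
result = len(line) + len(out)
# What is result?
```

Trace:
`out = "fig"` → out = 'fig'
`out = out.upper()` → out = 'FIG'
`line = out[:3]` → line = 'FIG'
`result = len(line) + len(out)` → result = 6
So result = 6

Answer: 6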